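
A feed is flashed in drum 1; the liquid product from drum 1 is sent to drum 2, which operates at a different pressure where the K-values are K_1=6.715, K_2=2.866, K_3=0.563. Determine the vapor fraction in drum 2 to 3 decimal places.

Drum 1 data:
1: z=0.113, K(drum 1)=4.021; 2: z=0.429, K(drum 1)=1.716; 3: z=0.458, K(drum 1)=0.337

V/F (drum 2) = 0.612

Drum 1:
Rachford–Rice: g(ψ₁) = Σ zᵢ(Kᵢ−1)/(1+ψ₁(Kᵢ−1)) = 0.
Feasibility: ΣzᵢKᵢ = 1.345, Σzᵢ/Kᵢ = 1.637 — both > 1, two phases present.
Iterate (Newton) starting at ψ₁ = 0.5:
  ψ₁ = 0.500: g = -0.0921, g' = -0.733 → ψ₁ = 0.374
  ψ₁ = 0.374: g = -0.0015, g' = -0.720 → ψ₁ = 0.372
Converged at ψ₁ = 0.372.
Drum-1 compositions:
  1: x = 0.053, y = 0.214
  2: x = 0.339, y = 0.581
  3: x = 0.608, y = 0.205
Drum-2 feed = drum-1 liquid: z₂ = (0.0532, 0.3387, 0.6081).
Drum 2:
Newton iteration, ψ₂⁰ = 0.5:
  ψ₂ = 0.500: g = 0.0657, g' = -0.623 → ψ₂ = 0.606
  ψ₂ = 0.606: g = 0.0035, g' = -0.562 → ψ₂ = 0.612
Converged at ψ₂ = 0.612.
  1: x = 0.012, y = 0.079
  2: x = 0.158, y = 0.453
  3: x = 0.830, y = 0.467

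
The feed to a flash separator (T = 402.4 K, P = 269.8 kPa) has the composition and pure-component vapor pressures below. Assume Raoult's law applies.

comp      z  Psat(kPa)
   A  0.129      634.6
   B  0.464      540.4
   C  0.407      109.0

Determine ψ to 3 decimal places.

Raoult's law: Kᵢ = Pᵢˢᵃᵗ/P = Pᵢˢᵃᵗ/269.8.
  K_A = 634.6/269.8 = 2.35211, K_B = 540.4/269.8 = 2.00297, K_C = 109.0/269.8 = 0.40400
Let ψ = V/F and solve Σ zᵢ(Kᵢ−1)/(1+ψ(Kᵢ−1)) = 0.
Check two-phase: ΣzᵢKᵢ = 1.397 > 1 and Σzᵢ/Kᵢ = 1.294 > 1, so g(0) = 0.397 > 0 and g(1) = -0.294 < 0.
Iterate (Newton) starting at ψ = 0.65:
  ψ = 0.650: g = -0.0214, g' = -0.623 → ψ = 0.616
  ψ = 0.616: g = -0.0002, g' = -0.609 → ψ = 0.615
Converged at ψ = 0.615.

ψ = 0.615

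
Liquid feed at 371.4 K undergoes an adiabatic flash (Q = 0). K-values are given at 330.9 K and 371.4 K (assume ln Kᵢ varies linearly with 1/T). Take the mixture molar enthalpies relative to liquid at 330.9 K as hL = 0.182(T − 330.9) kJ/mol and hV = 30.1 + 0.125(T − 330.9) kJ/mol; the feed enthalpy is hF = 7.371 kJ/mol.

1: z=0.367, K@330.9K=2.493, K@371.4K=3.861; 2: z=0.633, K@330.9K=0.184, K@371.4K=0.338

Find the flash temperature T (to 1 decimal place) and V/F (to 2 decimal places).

Adiabatic flash: solve Rachford–Rice at each trial T, then check hF = ψ·hV(T) + (1−ψ)·hL(T).
  T = 330.9 K: K = (2.493, 0.184), RR gives ψ = 0.026, H_out = 0.776 kJ/mol
  T = 371.4 K: K = (3.861, 0.338), RR gives ψ = 0.333, H_out = 16.629 kJ/mol
  T = 351.1 K: K = (3.140, 0.254), RR gives ψ = 0.196, H_out = 9.348 kJ/mol
  T = 341.0 K: K = (2.808, 0.217), RR gives ψ = 0.119, H_out = 5.338 kJ/mol
  T = 346.1 K: K = (2.973, 0.235), RR gives ψ = 0.159, H_out = 7.414 kJ/mol
  T = 343.6 K: K = (2.891, 0.226), RR gives ψ = 0.140, H_out = 6.411 kJ/mol
  T = 344.9 K: K = (2.934, 0.231), RR gives ψ = 0.150, H_out = 6.936 kJ/mol
Linear interpolation between T = 344.9 (H_out = 6.936) and T = 346.1 (H_out = 7.414) on hF = 7.371 gives T ≈ 346.0 K, at which ψ = 0.16.

T = 346.0 K, V/F = 0.16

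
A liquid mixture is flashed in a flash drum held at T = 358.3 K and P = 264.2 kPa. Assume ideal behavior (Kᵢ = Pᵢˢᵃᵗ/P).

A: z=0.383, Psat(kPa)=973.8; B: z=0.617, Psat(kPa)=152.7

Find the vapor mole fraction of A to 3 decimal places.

y_A = 0.501

Raoult's law: Kᵢ = Pᵢˢᵃᵗ/P = Pᵢˢᵃᵗ/264.2.
  K_A = 973.8/264.2 = 3.68584, K_B = 152.7/264.2 = 0.57797
Material balance + equilibrium reduce to Σ zᵢ(Kᵢ−1)/(1+ψ(Kᵢ−1)) = 0.
Check two-phase: ΣzᵢKᵢ = 1.768 > 1 and Σzᵢ/Kᵢ = 1.171 > 1, so g(0) = 0.768 > 0 and g(1) = -0.171 < 0.
Iterate (Newton) starting at ψ = 0.42:
  ψ = 0.420: g = 0.1669, g' = -0.772 → ψ = 0.636
  ψ = 0.636: g = 0.0239, g' = -0.582 → ψ = 0.677
  ψ = 0.677: g = 0.0004, g' = -0.563 → ψ = 0.678
Converged at ψ = 0.678.
Compositions from xᵢ = zᵢ/(1+ψ(Kᵢ−1)), yᵢ = Kᵢxᵢ:
  A: x = 0.136, y = 0.501
  B: x = 0.864, y = 0.499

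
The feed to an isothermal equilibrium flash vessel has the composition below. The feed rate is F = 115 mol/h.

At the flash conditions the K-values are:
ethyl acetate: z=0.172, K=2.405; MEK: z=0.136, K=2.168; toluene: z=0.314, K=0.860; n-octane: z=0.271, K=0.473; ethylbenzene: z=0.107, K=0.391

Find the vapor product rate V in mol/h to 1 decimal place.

V = 32.5 mol/h

Newton–Raphson from V/F = 0.5:
  V/F = 0.500: g = -0.0926, g' = -0.419 → V/F = 0.279
  V/F = 0.279: g = 0.0018, g' = -0.449 → V/F = 0.283
Converged at V/F = 0.283.
Then V = V/F·F = 0.2829·115 = 32.5 mol/h and L = F − V = 82.5 mol/h.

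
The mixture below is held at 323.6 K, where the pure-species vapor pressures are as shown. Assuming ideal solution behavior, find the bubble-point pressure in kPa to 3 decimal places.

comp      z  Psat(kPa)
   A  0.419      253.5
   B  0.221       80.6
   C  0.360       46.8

Pbub = 140.877 kPa

At the bubble point ψ → 0, so ΣzᵢKᵢ = 1 with Kᵢ = Pᵢˢᵃᵗ/P ⇒ P = ΣzᵢPᵢˢᵃᵗ.
P = 0.419·253.5 + 0.221·80.6 + 0.360·46.8 = 140.877 kPa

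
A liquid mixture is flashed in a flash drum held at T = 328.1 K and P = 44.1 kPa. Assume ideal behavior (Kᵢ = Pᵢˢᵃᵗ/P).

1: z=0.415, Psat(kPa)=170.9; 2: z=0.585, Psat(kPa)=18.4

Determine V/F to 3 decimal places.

Raoult's law: Kᵢ = Pᵢˢᵃᵗ/P = Pᵢˢᵃᵗ/44.1.
  K_1 = 170.9/44.1 = 3.87528, K_2 = 18.4/44.1 = 0.41723
Material balance + equilibrium reduce to Σ zᵢ(Kᵢ−1)/(1+V/F(Kᵢ−1)) = 0.
Check two-phase: ΣzᵢKᵢ = 1.852 > 1 and Σzᵢ/Kᵢ = 1.509 > 1, so g(0) = 0.852 > 0 and g(1) = -0.509 < 0.
Binary case is linear: z₁(K₁−1)(1+V/F(K₂−1)) + z₂(K₂−1)(1+V/F(K₁−1)) = 0
⇒ V/F = [z₁(K₁−1)+z₂(K₂−1)] / [−(K₁−1)(K₂−1)] = 0.8523/1.6756 = 0.509

V/F = 0.509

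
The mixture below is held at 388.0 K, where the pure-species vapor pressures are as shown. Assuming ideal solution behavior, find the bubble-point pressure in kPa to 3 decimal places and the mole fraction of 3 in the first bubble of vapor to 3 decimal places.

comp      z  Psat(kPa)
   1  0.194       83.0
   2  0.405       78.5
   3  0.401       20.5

At the bubble point ψ → 0, so ΣzᵢKᵢ = 1 with Kᵢ = Pᵢˢᵃᵗ/P ⇒ P = ΣzᵢPᵢˢᵃᵗ.
P = 0.194·83.0 + 0.405·78.5 + 0.401·20.5 = 56.115 kPa
yᵢ = zᵢPᵢˢᵃᵗ/P ⇒ y_3 = 0.401·20.5/56.115 = 0.146

Pbub = 56.115 kPa, y_3 = 0.146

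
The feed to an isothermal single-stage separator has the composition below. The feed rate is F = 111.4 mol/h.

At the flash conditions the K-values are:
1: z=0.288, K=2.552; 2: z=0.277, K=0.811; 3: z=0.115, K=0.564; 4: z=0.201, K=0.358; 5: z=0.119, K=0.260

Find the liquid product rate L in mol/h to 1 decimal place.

Rachford–Rice: g(β) = Σ zᵢ(Kᵢ−1)/(1+β(Kᵢ−1)) = 0.
g(0) = ΣzᵢKᵢ − 1 = 0.127 and g(1) = 1 − Σzᵢ/Kᵢ = -0.677, so a root lies in (0, 1).
Newton–Raphson from β = 0.5:
  β = 0.500: g = -0.2001, g' = -0.612 → β = 0.173
  β = 0.173: g = -0.0021, g' = -0.658 → β = 0.170
Converged at β = 0.170.
Then V = β·F = 0.1698·111.4 = 18.9 mol/h and L = F − V = 92.5 mol/h.

L = 92.5 mol/h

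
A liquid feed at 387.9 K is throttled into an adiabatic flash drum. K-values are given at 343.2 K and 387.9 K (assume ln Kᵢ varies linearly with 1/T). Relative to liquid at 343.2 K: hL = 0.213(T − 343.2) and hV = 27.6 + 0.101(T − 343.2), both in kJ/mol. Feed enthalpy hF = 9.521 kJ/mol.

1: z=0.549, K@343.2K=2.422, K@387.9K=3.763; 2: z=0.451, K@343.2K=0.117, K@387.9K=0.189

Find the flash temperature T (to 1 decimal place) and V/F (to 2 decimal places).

T = 346.3 K, V/F = 0.33

Adiabatic flash: solve Rachford–Rice at each trial T, then check hF = ψ·hV(T) + (1−ψ)·hL(T).
  T = 343.2 K: K = (2.422, 0.117), RR gives ψ = 0.305, H_out = 8.407 kJ/mol
  T = 387.9 K: K = (3.763, 0.189), RR gives ψ = 0.514, H_out = 21.128 kJ/mol
  T = 365.5 K: K = (3.058, 0.151), RR gives ψ = 0.427, H_out = 15.479 kJ/mol
  T = 354.4 K: K = (2.733, 0.133), RR gives ψ = 0.373, H_out = 12.221 kJ/mol
  T = 348.8 K: K = (2.575, 0.125), RR gives ψ = 0.341, H_out = 10.396 kJ/mol
  T = 346.0 K: K = (2.498, 0.121), RR gives ψ = 0.324, H_out = 9.424 kJ/mol
  T = 347.4 K: K = (2.537, 0.123), RR gives ψ = 0.333, H_out = 9.916 kJ/mol
Linear interpolation between T = 346.0 (H_out = 9.424) and T = 347.4 (H_out = 9.916) on hF = 9.521 gives T ≈ 346.3 K, at which ψ = 0.33.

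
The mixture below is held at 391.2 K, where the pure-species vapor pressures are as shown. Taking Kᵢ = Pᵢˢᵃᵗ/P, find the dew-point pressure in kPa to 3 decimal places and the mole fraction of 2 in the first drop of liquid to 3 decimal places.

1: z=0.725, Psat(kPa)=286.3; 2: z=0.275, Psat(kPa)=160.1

At the dew point ψ → 1, so Σzᵢ/Kᵢ = 1 with Kᵢ = Pᵢˢᵃᵗ/P ⇒ 1/P = Σzᵢ/Pᵢˢᵃᵗ.
1/P = 0.725/286.3 + 0.275/160.1 = 0.004250 ⇒ P = 235.295 kPa
xᵢ = zᵢP/Pᵢˢᵃᵗ ⇒ x_2 = 0.275·235.295/160.1 = 0.404

Pdew = 235.295 kPa, x_2 = 0.404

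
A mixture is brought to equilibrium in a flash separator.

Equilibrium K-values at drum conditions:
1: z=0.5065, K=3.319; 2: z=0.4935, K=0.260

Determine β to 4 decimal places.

Let β = V/F and solve Σ zᵢ(Kᵢ−1)/(1+β(Kᵢ−1)) = 0.
g(0) = ΣzᵢKᵢ − 1 = 0.8094 and g(1) = 1 − Σzᵢ/Kᵢ = -1.0507, so a root lies in (0, 1).
Binary case is linear: z₁(K₁−1)(1+β(K₂−1)) + z₂(K₂−1)(1+β(K₁−1)) = 0
⇒ β = [z₁(K₁−1)+z₂(K₂−1)] / [−(K₁−1)(K₂−1)] = 0.80938/1.71606 = 0.4717

β = 0.4717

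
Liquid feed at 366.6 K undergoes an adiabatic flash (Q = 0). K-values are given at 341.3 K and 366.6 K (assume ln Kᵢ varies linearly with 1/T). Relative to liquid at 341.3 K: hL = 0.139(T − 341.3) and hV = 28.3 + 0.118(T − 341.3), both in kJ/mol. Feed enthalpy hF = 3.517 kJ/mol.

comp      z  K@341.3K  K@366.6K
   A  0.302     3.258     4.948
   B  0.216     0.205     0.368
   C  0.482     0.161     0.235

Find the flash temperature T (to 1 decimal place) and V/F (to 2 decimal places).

T = 346.3 K, V/F = 0.10

Adiabatic flash: solve Rachford–Rice at each trial T, then check hF = ψ·hV(T) + (1−ψ)·hL(T).
  T = 341.3 K: K = (3.258, 0.205, 0.161), RR gives ψ = 0.057, H_out = 1.606 kJ/mol
  T = 366.6 K: K = (4.948, 0.368, 0.235), RR gives ψ = 0.240, H_out = 10.176 kJ/mol
  T = 354.0 K: K = (4.048, 0.278, 0.196), RR gives ψ = 0.159, H_out = 6.215 kJ/mol
  T = 347.6 K: K = (3.636, 0.239, 0.178), RR gives ψ = 0.111, H_out = 4.006 kJ/mol
  T = 344.5 K: K = (3.446, 0.222, 0.169), RR gives ψ = 0.086, H_out = 2.859 kJ/mol
  T = 346.1 K: K = (3.543, 0.231, 0.174), RR gives ψ = 0.099, H_out = 3.458 kJ/mol
Linear interpolation between T = 346.1 (H_out = 3.458) and T = 347.6 (H_out = 4.006) on hF = 3.517 gives T ≈ 346.3 K, at which ψ = 0.10.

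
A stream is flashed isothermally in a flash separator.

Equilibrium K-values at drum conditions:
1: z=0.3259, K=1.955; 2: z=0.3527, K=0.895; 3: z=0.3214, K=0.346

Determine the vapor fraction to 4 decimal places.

Let ψ = V/F and solve Σ zᵢ(Kᵢ−1)/(1+ψ(Kᵢ−1)) = 0.
Check two-phase: ΣzᵢKᵢ = 1.0640 > 1 and Σzᵢ/Kᵢ = 1.4897 > 1, so g(0) = 0.0640 > 0 and g(1) = -0.4897 < 0.
Newton–Raphson from ψ = 0.48:
  ψ = 0.4800: g = -0.13196, g' = -0.4361 → ψ = 0.1774
  ψ = 0.1774: g = -0.00938, g' = -0.3973 → ψ = 0.1538
  ψ = 0.1538: g = 0.00003, g' = -0.3999 → ψ = 0.1539
Converged at ψ = 0.1539.

ψ = 0.1539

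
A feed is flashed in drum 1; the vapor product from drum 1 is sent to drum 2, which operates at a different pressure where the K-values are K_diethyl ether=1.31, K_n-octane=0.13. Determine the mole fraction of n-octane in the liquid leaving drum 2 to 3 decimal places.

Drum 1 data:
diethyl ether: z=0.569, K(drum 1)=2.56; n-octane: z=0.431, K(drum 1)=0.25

Drum 1:
Let ψ₁ = V/F and solve Σ zᵢ(Kᵢ−1)/(1+ψ₁(Kᵢ−1)) = 0.
g(0) = ΣzᵢKᵢ − 1 = 0.564 and g(1) = 1 − Σzᵢ/Kᵢ = -0.946, so a root lies in (0, 1).
Binary case is linear: z₁(K₁−1)(1+ψ₁(K₂−1)) + z₂(K₂−1)(1+ψ₁(K₁−1)) = 0
⇒ ψ₁ = [z₁(K₁−1)+z₂(K₂−1)] / [−(K₁−1)(K₂−1)] = 0.5644/1.1700 = 0.482
Drum-1 compositions:
  diethyl ether: x = 0.325, y = 0.831
  n-octane: x = 0.675, y = 0.169
Drum-2 feed = drum-1 vapor: z₂ = (0.8312, 0.1688).
Drum 2:
Iterate (Newton) starting at ψ₂ = 0.5:
  ψ₂ = 0.500: g = -0.0369, g' = -0.460 → ψ₂ = 0.420
  ψ₂ = 0.420: g = -0.0034, g' = -0.380 → ψ₂ = 0.411
Converged at ψ₂ = 0.411.
  diethyl ether: x = 0.737, y = 0.966
  n-octane: x = 0.263, y = 0.034

x_n-octane (drum 2) = 0.263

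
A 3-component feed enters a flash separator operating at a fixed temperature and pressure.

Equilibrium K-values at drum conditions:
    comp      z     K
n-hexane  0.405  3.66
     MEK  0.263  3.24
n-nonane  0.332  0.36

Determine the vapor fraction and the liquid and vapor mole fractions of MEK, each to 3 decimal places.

Let ψ = V/F and solve Σ zᵢ(Kᵢ−1)/(1+ψ(Kᵢ−1)) = 0.
g(0) = ΣzᵢKᵢ − 1 = 1.454 and g(1) = 1 − Σzᵢ/Kᵢ = -0.114, so a root lies in (0, 1).
Iterate (Newton) starting at ψ = 0.35:
  ψ = 0.350: g = 0.6143, g' = -1.409 → ψ = 0.786
  ψ = 0.786: g = 0.1344, g' = -1.024 → ψ = 0.917
  ψ = 0.917: g = -0.0085, g' = -1.181 → ψ = 0.910
Converged at ψ = 0.910.
Compositions from xᵢ = zᵢ/(1+ψ(Kᵢ−1)), yᵢ = Kᵢxᵢ:
  n-hexane: x = 0.118, y = 0.433
  MEK: x = 0.087, y = 0.280
  n-nonane: x = 0.795, y = 0.286

ψ = 0.910, x_MEK = 0.087, y_MEK = 0.280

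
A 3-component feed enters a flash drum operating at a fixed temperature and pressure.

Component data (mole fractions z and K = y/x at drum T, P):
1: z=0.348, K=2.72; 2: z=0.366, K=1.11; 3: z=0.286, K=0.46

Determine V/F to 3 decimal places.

Material balance + equilibrium reduce to Σ zᵢ(Kᵢ−1)/(1+V/F(Kᵢ−1)) = 0.
g(0) = ΣzᵢKᵢ − 1 = 0.484 and g(1) = 1 − Σzᵢ/Kᵢ = -0.079, so a root lies in (0, 1).
Newton iteration, V/F⁰ = 0.5:
  V/F = 0.500: g = 0.1484, g' = -0.458 → V/F = 0.824
  V/F = 0.824: g = 0.0063, g' = -0.451 → V/F = 0.838
Converged at V/F = 0.838.

V/F = 0.838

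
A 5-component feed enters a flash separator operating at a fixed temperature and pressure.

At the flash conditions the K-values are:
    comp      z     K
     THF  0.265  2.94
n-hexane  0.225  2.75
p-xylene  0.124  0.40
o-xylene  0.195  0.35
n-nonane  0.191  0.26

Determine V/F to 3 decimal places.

Rachford–Rice: g(V/F) = Σ zᵢ(Kᵢ−1)/(1+V/F(Kᵢ−1)) = 0.
Feasibility: ΣzᵢKᵢ = 1.565, Σzᵢ/Kᵢ = 1.774 — both > 1, two phases present.
Newton–Raphson from V/F = 0.55:
  V/F = 0.550: g = -0.0973, g' = -1.009 → V/F = 0.454
  V/F = 0.454: g = -0.0017, g' = -0.983 → V/F = 0.452
Converged at V/F = 0.452.

V/F = 0.452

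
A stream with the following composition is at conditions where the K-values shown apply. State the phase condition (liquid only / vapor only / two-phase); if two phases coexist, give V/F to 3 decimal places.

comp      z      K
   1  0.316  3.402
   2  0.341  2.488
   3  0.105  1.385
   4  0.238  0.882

vapor only

ΣzᵢKᵢ = 2.279; Σzᵢ/Kᵢ = 0.576.
Since Σzᵢ/Kᵢ < 1 the mixture is above its dew point — single vapor phase.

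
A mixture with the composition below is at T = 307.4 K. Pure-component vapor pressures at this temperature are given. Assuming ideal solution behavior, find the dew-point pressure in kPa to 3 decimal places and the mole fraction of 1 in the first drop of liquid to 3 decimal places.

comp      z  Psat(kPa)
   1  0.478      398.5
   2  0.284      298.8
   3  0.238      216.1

At the dew point ψ → 1, so Σzᵢ/Kᵢ = 1 with Kᵢ = Pᵢˢᵃᵗ/P ⇒ 1/P = Σzᵢ/Pᵢˢᵃᵗ.
1/P = 0.478/398.5 + 0.284/298.8 + 0.238/216.1 = 0.003251 ⇒ P = 307.568 kPa
xᵢ = zᵢP/Pᵢˢᵃᵗ ⇒ x_1 = 0.478·307.568/398.5 = 0.369

Pdew = 307.568 kPa, x_1 = 0.369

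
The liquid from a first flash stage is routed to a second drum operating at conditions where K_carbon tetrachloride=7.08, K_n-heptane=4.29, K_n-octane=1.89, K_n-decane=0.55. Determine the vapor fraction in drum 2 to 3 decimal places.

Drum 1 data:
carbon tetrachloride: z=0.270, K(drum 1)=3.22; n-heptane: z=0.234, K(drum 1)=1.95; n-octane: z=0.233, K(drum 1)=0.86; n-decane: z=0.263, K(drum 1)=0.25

Drum 1:
Let ψ₁ = V/F and solve Σ zᵢ(Kᵢ−1)/(1+ψ₁(Kᵢ−1)) = 0.
Check two-phase: ΣzᵢKᵢ = 1.592 > 1 and Σzᵢ/Kᵢ = 1.527 > 1, so g(0) = 0.592 > 0 and g(1) = -0.527 < 0.
Iterate (Newton) starting at ψ₁ = 0.52:
  ψ₁ = 0.520: g = 0.0685, g' = -0.784 → ψ₁ = 0.607
  ψ₁ = 0.607: g = -0.0017, g' = -0.831 → ψ₁ = 0.605
Converged at ψ₁ = 0.605.
Drum-1 compositions:
  carbon tetrachloride: x = 0.115, y = 0.371
  n-heptane: x = 0.149, y = 0.290
  n-octane: x = 0.255, y = 0.219
  n-decane: x = 0.482, y = 0.120
Drum-2 feed = drum-1 liquid: z₂ = (0.1152, 0.1486, 0.2546, 0.4817).
Drum 2:
Newton–Raphson from ψ₂ = 0.5:
  ψ₂ = 0.500: g = 0.2353, g' = -0.750 → ψ₂ = 0.814
  ψ₂ = 0.814: g = 0.0401, g' = -0.550 → ψ₂ = 0.887
Converged at ψ₂ = 0.887.
  carbon tetrachloride: x = 0.018, y = 0.128
  n-heptane: x = 0.038, y = 0.163
  n-octane: x = 0.142, y = 0.269
  n-decane: x = 0.802, y = 0.441

V/F (drum 2) = 0.887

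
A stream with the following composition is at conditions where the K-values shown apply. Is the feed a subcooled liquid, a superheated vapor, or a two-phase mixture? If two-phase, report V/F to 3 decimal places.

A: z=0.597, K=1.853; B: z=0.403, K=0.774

ΣzᵢKᵢ = 1.418; Σzᵢ/Kᵢ = 0.843.
Since Σzᵢ/Kᵢ < 1 the mixture is above its dew point — single vapor phase.

superheated vapor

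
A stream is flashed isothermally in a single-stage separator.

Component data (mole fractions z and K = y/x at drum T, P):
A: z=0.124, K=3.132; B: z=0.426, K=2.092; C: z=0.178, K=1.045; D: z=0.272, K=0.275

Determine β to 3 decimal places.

Newton iteration, β⁰ = 0.5:
  β = 0.500: g = 0.1274, g' = -0.697 → β = 0.683
  β = 0.683: g = -0.0086, g' = -0.821 → β = 0.672
Converged at β = 0.672.

β = 0.672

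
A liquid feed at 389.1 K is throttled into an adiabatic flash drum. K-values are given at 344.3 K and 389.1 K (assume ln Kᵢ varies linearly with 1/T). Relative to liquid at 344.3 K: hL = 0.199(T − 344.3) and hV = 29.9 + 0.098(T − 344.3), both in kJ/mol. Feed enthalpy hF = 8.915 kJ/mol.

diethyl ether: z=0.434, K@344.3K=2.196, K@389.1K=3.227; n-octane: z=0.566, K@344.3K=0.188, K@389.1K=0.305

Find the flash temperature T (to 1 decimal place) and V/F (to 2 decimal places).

T = 360.8 K, V/F = 0.20

Adiabatic flash: solve Rachford–Rice at each trial T, then check hF = ψ·hV(T) + (1−ψ)·hL(T).
  T = 344.3 K: K = (2.196, 0.188), RR gives ψ = 0.061, H_out = 1.831 kJ/mol
  T = 389.1 K: K = (3.227, 0.305), RR gives ψ = 0.370, H_out = 18.312 kJ/mol
  T = 366.7 K: K = (2.694, 0.243), RR gives ψ = 0.239, H_out = 11.066 kJ/mol
  T = 355.5 K: K = (2.440, 0.215), RR gives ψ = 0.160, H_out = 6.818 kJ/mol
  T = 361.1 K: K = (2.566, 0.229), RR gives ψ = 0.201, H_out = 9.014 kJ/mol
  T = 358.3 K: K = (2.502, 0.222), RR gives ψ = 0.181, H_out = 7.936 kJ/mol
  T = 359.7 K: K = (2.534, 0.225), RR gives ψ = 0.191, H_out = 8.480 kJ/mol
Linear interpolation between T = 359.7 (H_out = 8.480) and T = 361.1 (H_out = 9.014) on hF = 8.915 gives T ≈ 360.8 K, at which ψ = 0.20.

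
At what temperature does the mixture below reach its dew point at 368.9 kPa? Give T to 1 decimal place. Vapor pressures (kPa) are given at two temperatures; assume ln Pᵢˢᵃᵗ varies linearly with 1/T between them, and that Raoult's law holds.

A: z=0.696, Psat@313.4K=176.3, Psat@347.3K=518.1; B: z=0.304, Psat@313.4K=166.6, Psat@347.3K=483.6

T = 336.5 K

Dew-point temperature: Σzᵢ·P/Pᵢˢᵃᵗ(T) = 1. Interpolate ln Pᵢˢᵃᵗ = aᵢ + bᵢ/T.
  T = 313.4 K: ΣzᵢP/Pᵢˢᵃᵗ = 2.1295
  T = 347.3 K: ΣzᵢP/Pᵢˢᵃᵗ = 0.7275
  T = 330.4 K: ΣzᵢP/Pᵢˢᵃᵗ = 1.2089
  T = 338.9 K: ΣzᵢP/Pᵢˢᵃᵗ = 0.9305
  T = 334.6 K: ΣzᵢP/Pᵢˢᵃᵗ = 1.0605
  T = 336.8 K: ΣzᵢP/Pᵢˢᵃᵗ = 0.9914
Interpolating between 334.6 K and 336.8 K gives T ≈ 336.5 K.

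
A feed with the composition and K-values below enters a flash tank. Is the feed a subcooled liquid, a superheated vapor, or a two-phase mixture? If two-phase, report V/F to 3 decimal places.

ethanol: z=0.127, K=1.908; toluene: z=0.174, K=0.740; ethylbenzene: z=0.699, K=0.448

subcooled liquid

ΣzᵢKᵢ = 0.684; Σzᵢ/Kᵢ = 1.862.
Since ΣzᵢKᵢ < 1 the mixture is below its bubble point — single liquid phase.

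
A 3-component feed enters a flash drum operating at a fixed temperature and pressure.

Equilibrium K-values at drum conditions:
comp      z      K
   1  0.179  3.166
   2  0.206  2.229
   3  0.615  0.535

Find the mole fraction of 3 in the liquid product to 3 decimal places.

x_3 = 0.776

Rachford–Rice: g(ψ) = Σ zᵢ(Kᵢ−1)/(1+ψ(Kᵢ−1)) = 0.
g(0) = ΣzᵢKᵢ − 1 = 0.355 and g(1) = 1 − Σzᵢ/Kᵢ = -0.298, so a root lies in (0, 1).
Newton iteration, ψ⁰ = 0.5:
  ψ = 0.500: g = -0.0297, g' = -0.539 → ψ = 0.445
  ψ = 0.445: g = 0.0005, g' = -0.559 → ψ = 0.446
Converged at ψ = 0.446.
Compositions from xᵢ = zᵢ/(1+ψ(Kᵢ−1)), yᵢ = Kᵢxᵢ:
  1: x = 0.091, y = 0.288
  2: x = 0.133, y = 0.297
  3: x = 0.776, y = 0.415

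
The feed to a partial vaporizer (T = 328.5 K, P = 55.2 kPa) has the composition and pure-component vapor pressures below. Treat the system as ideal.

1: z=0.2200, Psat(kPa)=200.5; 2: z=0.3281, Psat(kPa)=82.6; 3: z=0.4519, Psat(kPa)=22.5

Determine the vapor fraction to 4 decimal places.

ψ = 0.5002

Raoult's law: Kᵢ = Pᵢˢᵃᵗ/P = Pᵢˢᵃᵗ/55.2.
  K_1 = 200.5/55.2 = 3.632246, K_2 = 82.6/55.2 = 1.496377, K_3 = 22.5/55.2 = 0.407609
Rachford–Rice: g(ψ) = Σ zᵢ(Kᵢ−1)/(1+ψ(Kᵢ−1)) = 0.
g(0) = ΣzᵢKᵢ − 1 = 0.4743 and g(1) = 1 − Σzᵢ/Kᵢ = -0.3885, so a root lies in (0, 1).
Newton iteration, ψ⁰ = 0.5:
  ψ = 0.5000: g = 0.00014, g' = -0.6562 → ψ = 0.5002
Converged at ψ = 0.5002.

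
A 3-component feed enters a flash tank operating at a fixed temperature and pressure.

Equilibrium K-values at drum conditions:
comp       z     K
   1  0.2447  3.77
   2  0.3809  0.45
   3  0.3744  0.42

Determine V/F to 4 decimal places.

Rachford–Rice: g(V/F) = Σ zᵢ(Kᵢ−1)/(1+V/F(Kᵢ−1)) = 0.
Feasibility: ΣzᵢKᵢ = 1.2512, Σzᵢ/Kᵢ = 1.8028 — both > 1, two phases present.
Iterate (Newton) starting at V/F = 0.5:
  V/F = 0.5000: g = -0.31061, g' = -0.7991 → V/F = 0.1113
  V/F = 0.1113: g = 0.06277, g' = -1.3715 → V/F = 0.1571
  V/F = 0.1571: g = 0.00408, g' = -1.2021 → V/F = 0.1605
Converged at V/F = 0.1605.

V/F = 0.1605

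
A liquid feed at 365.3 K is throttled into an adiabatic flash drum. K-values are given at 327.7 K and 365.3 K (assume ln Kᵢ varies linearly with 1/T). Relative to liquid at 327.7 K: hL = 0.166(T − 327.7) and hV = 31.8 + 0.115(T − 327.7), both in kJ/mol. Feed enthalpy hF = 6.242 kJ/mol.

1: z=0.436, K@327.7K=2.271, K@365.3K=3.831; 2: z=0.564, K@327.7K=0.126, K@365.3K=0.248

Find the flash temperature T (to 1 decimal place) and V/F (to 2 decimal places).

Adiabatic flash: solve Rachford–Rice at each trial T, then check hF = ψ·hV(T) + (1−ψ)·hL(T).
  T = 327.7 K: K = (2.271, 0.126), RR gives ψ = 0.055, H_out = 1.753 kJ/mol
  T = 365.3 K: K = (3.831, 0.248), RR gives ψ = 0.381, H_out = 17.614 kJ/mol
  T = 346.5 K: K = (2.992, 0.180), RR gives ψ = 0.249, H_out = 10.787 kJ/mol
  T = 337.1 K: K = (2.617, 0.151), RR gives ψ = 0.165, H_out = 6.725 kJ/mol
  T = 332.4 K: K = (2.440, 0.138), RR gives ψ = 0.114, H_out = 4.389 kJ/mol
  T = 334.8 K: K = (2.529, 0.145), RR gives ψ = 0.141, H_out = 5.614 kJ/mol
Linear interpolation between T = 334.8 (H_out = 5.614) and T = 337.1 (H_out = 6.725) on hF = 6.242 gives T ≈ 336.1 K, at which ψ = 0.15.

T = 336.1 K, V/F = 0.15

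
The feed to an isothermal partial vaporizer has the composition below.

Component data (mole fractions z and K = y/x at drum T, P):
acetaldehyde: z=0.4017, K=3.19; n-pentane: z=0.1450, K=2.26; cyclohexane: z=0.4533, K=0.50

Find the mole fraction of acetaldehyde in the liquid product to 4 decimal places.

Rachford–Rice: g(ψ) = Σ zᵢ(Kᵢ−1)/(1+ψ(Kᵢ−1)) = 0.
Check two-phase: ΣzᵢKᵢ = 1.8358 > 1 and Σzᵢ/Kᵢ = 1.0967 > 1, so g(0) = 0.8358 > 0 and g(1) = -0.0967 < 0.
Newton–Raphson from ψ = 0.36:
  ψ = 0.3600: g = 0.34119, g' = -0.8799 → ψ = 0.7478
  ψ = 0.7478: g = 0.06560, g' = -0.6270 → ψ = 0.8524
  ψ = 0.8524: g = -0.00004, g' = -0.6321 → ψ = 0.8523
Converged at ψ = 0.8523.
Compositions from xᵢ = zᵢ/(1+ψ(Kᵢ−1)), yᵢ = Kᵢxᵢ:
  acetaldehyde: x = 0.1401, y = 0.4470
  n-pentane: x = 0.0699, y = 0.1580
  cyclohexane: x = 0.7900, y = 0.3950

x_acetaldehyde = 0.1401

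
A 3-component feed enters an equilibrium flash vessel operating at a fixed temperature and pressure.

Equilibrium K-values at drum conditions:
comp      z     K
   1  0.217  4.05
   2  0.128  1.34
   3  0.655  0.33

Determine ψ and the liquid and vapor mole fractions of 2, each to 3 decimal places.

ψ = 0.156, x_2 = 0.122, y_2 = 0.163

Iterate (Newton) starting at ψ = 0.34:
  ψ = 0.340: g = -0.2044, g' = -0.991 → ψ = 0.134
  ψ = 0.134: g = 0.0295, g' = -1.386 → ψ = 0.155
  ψ = 0.155: g = 0.0008, g' = -1.310 → ψ = 0.156
Converged at ψ = 0.156.
Compositions from xᵢ = zᵢ/(1+ψ(Kᵢ−1)), yᵢ = Kᵢxᵢ:
  1: x = 0.147, y = 0.596
  2: x = 0.122, y = 0.163
  3: x = 0.731, y = 0.241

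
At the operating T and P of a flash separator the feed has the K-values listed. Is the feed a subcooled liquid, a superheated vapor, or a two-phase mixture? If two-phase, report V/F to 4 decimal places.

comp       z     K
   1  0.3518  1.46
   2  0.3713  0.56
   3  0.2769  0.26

subcooled liquid

ΣzᵢKᵢ = 0.7935; Σzᵢ/Kᵢ = 1.9690.
Since ΣzᵢKᵢ < 1 the mixture is below its bubble point — single liquid phase.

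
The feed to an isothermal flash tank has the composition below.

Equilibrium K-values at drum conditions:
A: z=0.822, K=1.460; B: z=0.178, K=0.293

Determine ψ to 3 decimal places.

Material balance + equilibrium reduce to Σ zᵢ(Kᵢ−1)/(1+ψ(Kᵢ−1)) = 0.
Feasibility: ΣzᵢKᵢ = 1.252, Σzᵢ/Kᵢ = 1.171 — both > 1, two phases present.
Binary case is linear: z₁(K₁−1)(1+ψ(K₂−1)) + z₂(K₂−1)(1+ψ(K₁−1)) = 0
⇒ ψ = [z₁(K₁−1)+z₂(K₂−1)] / [−(K₁−1)(K₂−1)] = 0.2523/0.3252 = 0.776

ψ = 0.776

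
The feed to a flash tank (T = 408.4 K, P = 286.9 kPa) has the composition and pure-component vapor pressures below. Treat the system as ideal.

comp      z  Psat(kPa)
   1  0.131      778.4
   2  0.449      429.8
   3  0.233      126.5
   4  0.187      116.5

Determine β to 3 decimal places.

β = 0.414

Raoult's law: Kᵢ = Pᵢˢᵃᵗ/P = Pᵢˢᵃᵗ/286.9.
  K_1 = 778.4/286.9 = 2.71314, K_2 = 429.8/286.9 = 1.49808, K_3 = 126.5/286.9 = 0.44092, K_4 = 116.5/286.9 = 0.40606
Let β = V/F and solve Σ zᵢ(Kᵢ−1)/(1+β(Kᵢ−1)) = 0.
Feasibility: ΣzᵢKᵢ = 1.207, Σzᵢ/Kᵢ = 1.337 — both > 1, two phases present.
Newton–Raphson from β = 0.5:
  β = 0.500: g = -0.0389, g' = -0.457 → β = 0.415
  β = 0.415: g = -0.0005, g' = -0.447 → β = 0.414
Converged at β = 0.414.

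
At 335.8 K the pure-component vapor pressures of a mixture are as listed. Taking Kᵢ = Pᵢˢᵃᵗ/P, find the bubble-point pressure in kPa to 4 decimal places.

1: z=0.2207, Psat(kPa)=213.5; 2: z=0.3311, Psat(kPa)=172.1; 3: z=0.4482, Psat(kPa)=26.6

Pbub = 116.0239 kPa

At the bubble point ψ → 0, so ΣzᵢKᵢ = 1 with Kᵢ = Pᵢˢᵃᵗ/P ⇒ P = ΣzᵢPᵢˢᵃᵗ.
P = 0.2207·213.5 + 0.3311·172.1 + 0.4482·26.6 = 116.0239 kPa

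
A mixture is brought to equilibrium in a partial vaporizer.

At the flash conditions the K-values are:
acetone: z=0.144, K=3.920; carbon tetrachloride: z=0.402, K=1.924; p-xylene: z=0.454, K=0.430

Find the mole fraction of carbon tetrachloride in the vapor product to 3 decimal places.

y_carbon tetrachloride = 0.498

Material balance + equilibrium reduce to Σ zᵢ(Kᵢ−1)/(1+ψ(Kᵢ−1)) = 0.
Feasibility: ΣzᵢKᵢ = 1.533, Σzᵢ/Kᵢ = 1.301 — both > 1, two phases present.
Newton–Raphson from ψ = 0.59:
  ψ = 0.590: g = 0.0049, g' = -0.644 → ψ = 0.598
Converged at ψ = 0.598.
Compositions from xᵢ = zᵢ/(1+ψ(Kᵢ−1)), yᵢ = Kᵢxᵢ:
  acetone: x = 0.052, y = 0.206
  carbon tetrachloride: x = 0.259, y = 0.498
  p-xylene: x = 0.689, y = 0.296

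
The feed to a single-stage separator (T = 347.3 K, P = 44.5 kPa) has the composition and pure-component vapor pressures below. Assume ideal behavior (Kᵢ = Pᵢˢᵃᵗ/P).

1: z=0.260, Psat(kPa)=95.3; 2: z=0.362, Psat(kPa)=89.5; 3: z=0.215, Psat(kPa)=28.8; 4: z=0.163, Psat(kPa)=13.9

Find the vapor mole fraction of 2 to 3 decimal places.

y_2 = 0.402

Raoult's law: Kᵢ = Pᵢˢᵃᵗ/P = Pᵢˢᵃᵗ/44.5.
  K_1 = 95.3/44.5 = 2.14157, K_2 = 89.5/44.5 = 2.01124, K_3 = 28.8/44.5 = 0.64719, K_4 = 13.9/44.5 = 0.31236
Rachford–Rice: g(β) = Σ zᵢ(Kᵢ−1)/(1+β(Kᵢ−1)) = 0.
Feasibility: ΣzᵢKᵢ = 1.475, Σzᵢ/Kᵢ = 1.155 — both > 1, two phases present.
Iterate (Newton) starting at β = 0.5:
  β = 0.500: g = 0.1692, g' = -0.519 → β = 0.826
  β = 0.826: g = -0.0142, g' = -0.666 → β = 0.805
  β = 0.805: g = -0.0002, g' = -0.643 → β = 0.804
Converged at β = 0.804.
Compositions from xᵢ = zᵢ/(1+β(Kᵢ−1)), yᵢ = Kᵢxᵢ:
  1: x = 0.136, y = 0.290
  2: x = 0.200, y = 0.402
  3: x = 0.300, y = 0.194
  4: x = 0.365, y = 0.114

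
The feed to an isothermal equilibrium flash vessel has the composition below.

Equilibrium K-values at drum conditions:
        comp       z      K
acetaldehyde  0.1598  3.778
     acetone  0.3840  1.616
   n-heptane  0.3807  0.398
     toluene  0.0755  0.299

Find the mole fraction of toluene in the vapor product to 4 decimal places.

Rachford–Rice: g(ψ) = Σ zᵢ(Kᵢ−1)/(1+ψ(Kᵢ−1)) = 0.
Check two-phase: ΣzᵢKᵢ = 1.3984 > 1 and Σzᵢ/Kᵢ = 1.4890 > 1, so g(0) = 0.3984 > 0 and g(1) = -0.4890 < 0.
Iterate (Newton) starting at ψ = 0.36:
  ψ = 0.3600: g = 0.05218, g' = -0.6971 → ψ = 0.4348
  ψ = 0.4348: g = 0.00104, g' = -0.6735 → ψ = 0.4364
Converged at ψ = 0.4364.
Compositions from xᵢ = zᵢ/(1+ψ(Kᵢ−1)), yᵢ = Kᵢxᵢ:
  acetaldehyde: x = 0.0722, y = 0.2729
  acetone: x = 0.3026, y = 0.4891
  n-heptane: x = 0.5163, y = 0.2055
  toluene: x = 0.1088, y = 0.0325

y_toluene = 0.0325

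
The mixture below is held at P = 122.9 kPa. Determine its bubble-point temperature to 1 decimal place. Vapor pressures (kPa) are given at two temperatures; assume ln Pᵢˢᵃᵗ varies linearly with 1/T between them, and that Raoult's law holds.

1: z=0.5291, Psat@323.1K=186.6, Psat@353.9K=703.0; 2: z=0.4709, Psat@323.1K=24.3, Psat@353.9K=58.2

Bubble-point temperature: ΣzᵢPᵢˢᵃᵗ(T) = P. Interpolate ln Pᵢˢᵃᵗ = aᵢ + bᵢ/T.
  T = 323.1 K: ΣzᵢPᵢˢᵃᵗ = 110.17 kPa
  T = 353.9 K: ΣzᵢPᵢˢᵃᵗ = 399.36 kPa
  T = 338.5 K: ΣzᵢPᵢˢᵃᵗ = 215.57 kPa
  T = 330.8 K: ΣzᵢPᵢˢᵃᵗ = 155.23 kPa
  T = 327.0 K: ΣzᵢPᵢˢᵃᵗ = 131.31 kPa
  T = 325.1 K: ΣzᵢPᵢˢᵃᵗ = 120.61 kPa
Interpolating between 325.1 K and 327.0 K gives T ≈ 325.5 K.

T = 325.5 K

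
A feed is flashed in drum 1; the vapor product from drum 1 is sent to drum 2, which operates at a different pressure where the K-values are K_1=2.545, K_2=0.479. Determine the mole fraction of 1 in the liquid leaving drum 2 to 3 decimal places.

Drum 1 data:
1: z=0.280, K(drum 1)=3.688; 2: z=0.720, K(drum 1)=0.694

x_1 (drum 2) = 0.252

Drum 1:
Binary case is linear: z₁(K₁−1)(1+ψ₁(K₂−1)) + z₂(K₂−1)(1+ψ₁(K₁−1)) = 0
⇒ ψ₁ = [z₁(K₁−1)+z₂(K₂−1)] / [−(K₁−1)(K₂−1)] = 0.5323/0.8225 = 0.647
Drum-1 compositions:
  1: x = 0.102, y = 0.377
  2: x = 0.898, y = 0.623
Drum-2 feed = drum-1 vapor: z₂ = (0.3769, 0.6231).
Drum 2:
Let ψ₂ = V/F and solve Σ zᵢ(Kᵢ−1)/(1+ψ₂(Kᵢ−1)) = 0.
Feasibility: ΣzᵢKᵢ = 1.258, Σzᵢ/Kᵢ = 1.449 — both > 1, two phases present.
Iterate (Newton) starting at ψ₂ = 0.56:
  ψ₂ = 0.560: g = -0.1461, g' = -0.596 → ψ₂ = 0.315
  ψ₂ = 0.315: g = 0.0035, g' = -0.649 → ψ₂ = 0.320
Converged at ψ₂ = 0.320.
  1: x = 0.252, y = 0.642
  2: x = 0.748, y = 0.358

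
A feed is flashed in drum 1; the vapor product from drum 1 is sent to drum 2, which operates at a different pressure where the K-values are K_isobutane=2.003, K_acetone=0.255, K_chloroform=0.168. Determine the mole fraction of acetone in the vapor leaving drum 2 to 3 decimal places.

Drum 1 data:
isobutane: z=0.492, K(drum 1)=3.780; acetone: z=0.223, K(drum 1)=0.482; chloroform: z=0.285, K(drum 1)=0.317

Drum 1:
Material balance + equilibrium reduce to Σ zᵢ(Kᵢ−1)/(1+ψ₁(Kᵢ−1)) = 0.
Feasibility: ΣzᵢKᵢ = 2.058, Σzᵢ/Kᵢ = 1.492 — both > 1, two phases present.
Iterate (Newton) starting at ψ₁ = 0.51:
  ψ₁ = 0.510: g = 0.1100, g' = -1.074 → ψ₁ = 0.612
  ψ₁ = 0.612: g = 0.0023, g' = -1.042 → ψ₁ = 0.615
Converged at ψ₁ = 0.615.
Drum-1 compositions:
  isobutane: x = 0.182, y = 0.687
  acetone: x = 0.327, y = 0.158
  chloroform: x = 0.491, y = 0.156
Drum-2 feed = drum-1 vapor: z₂ = (0.6866, 0.1577, 0.1557).
Drum 2:
Let ψ₂ = V/F and solve Σ zᵢ(Kᵢ−1)/(1+ψ₂(Kᵢ−1)) = 0.
Feasibility: ΣzᵢKᵢ = 1.442, Σzᵢ/Kᵢ = 1.888 — both > 1, two phases present.
Newton–Raphson from ψ₂ = 0.59:
  ψ₂ = 0.590: g = -0.0314, g' = -0.967 → ψ₂ = 0.557
Converged at ψ₂ = 0.557.
  isobutane: x = 0.441, y = 0.883
  acetone: x = 0.269, y = 0.069
  chloroform: x = 0.290, y = 0.049

y_acetone (drum 2) = 0.069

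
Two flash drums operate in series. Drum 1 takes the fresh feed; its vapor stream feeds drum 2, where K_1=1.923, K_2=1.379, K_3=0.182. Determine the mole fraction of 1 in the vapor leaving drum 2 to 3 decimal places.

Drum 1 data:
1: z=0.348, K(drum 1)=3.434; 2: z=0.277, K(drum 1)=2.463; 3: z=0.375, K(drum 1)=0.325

y_1 (drum 2) = 0.544

Drum 1:
Rachford–Rice: g(ψ₁) = Σ zᵢ(Kᵢ−1)/(1+ψ₁(Kᵢ−1)) = 0.
Feasibility: ΣzᵢKᵢ = 1.999, Σzᵢ/Kᵢ = 1.368 — both > 1, two phases present.
Newton iteration, ψ₁⁰ = 0.5:
  ψ₁ = 0.500: g = 0.2340, g' = -1.006 → ψ₁ = 0.733
  ψ₁ = 0.733: g = -0.0007, g' = -1.073 → ψ₁ = 0.732
Converged at ψ₁ = 0.732.
Drum-1 compositions:
  1: x = 0.125, y = 0.430
  2: x = 0.134, y = 0.329
  3: x = 0.741, y = 0.241
Drum-2 feed = drum-1 vapor: z₂ = (0.4297, 0.3295, 0.2409).
Drum 2:
Rachford–Rice: g(ψ₂) = Σ zᵢ(Kᵢ−1)/(1+ψ₂(Kᵢ−1)) = 0.
Check two-phase: ΣzᵢKᵢ = 1.324 > 1 and Σzᵢ/Kᵢ = 1.786 > 1, so g(0) = 0.324 > 0 and g(1) = -0.786 < 0.
Newton–Raphson from ψ₂ = 0.69:
  ψ₂ = 0.690: g = -0.1111, g' = -1.016 → ψ₂ = 0.581
  ψ₂ = 0.581: g = -0.0147, g' = -0.772 → ψ₂ = 0.562
  ψ₂ = 0.562: g = -0.0003, g' = -0.742 → ψ₂ = 0.561
Converged at ψ₂ = 0.561.
  1: x = 0.283, y = 0.544
  2: x = 0.272, y = 0.375
  3: x = 0.445, y = 0.081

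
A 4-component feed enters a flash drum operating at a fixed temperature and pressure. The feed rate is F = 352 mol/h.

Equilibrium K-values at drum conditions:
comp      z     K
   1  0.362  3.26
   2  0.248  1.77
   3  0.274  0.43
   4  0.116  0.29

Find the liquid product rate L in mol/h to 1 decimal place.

L = 98.2 mol/h

Material balance + equilibrium reduce to Σ zᵢ(Kᵢ−1)/(1+ψ(Kᵢ−1)) = 0.
Check two-phase: ΣzᵢKᵢ = 1.771 > 1 and Σzᵢ/Kᵢ = 1.288 > 1, so g(0) = 0.771 > 0 and g(1) = -0.288 < 0.
Newton iteration, ψ⁰ = 0.5:
  ψ = 0.500: g = 0.1758, g' = -0.799 → ψ = 0.720
  ψ = 0.720: g = 0.0008, g' = -0.830 → ψ = 0.721
Converged at ψ = 0.721.
Then V = ψ·F = 0.7210·352 = 253.8 mol/h and L = F − V = 98.2 mol/h.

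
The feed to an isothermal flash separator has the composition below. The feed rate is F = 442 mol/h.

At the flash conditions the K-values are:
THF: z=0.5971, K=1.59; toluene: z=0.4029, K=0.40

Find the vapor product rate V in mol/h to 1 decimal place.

Rachford–Rice: g(ψ) = Σ zᵢ(Kᵢ−1)/(1+ψ(Kᵢ−1)) = 0.
Check two-phase: ΣzᵢKᵢ = 1.1105 > 1 and Σzᵢ/Kᵢ = 1.3828 > 1, so g(0) = 0.1105 > 0 and g(1) = -0.3828 < 0.
Newton–Raphson from ψ = 0.65:
  ψ = 0.6500: g = -0.14166, g' = -0.4984 → ψ = 0.3658
  ψ = 0.3658: g = -0.01995, g' = -0.3787 → ψ = 0.3131
  ψ = 0.3131: g = -0.00029, g' = -0.3680 → ψ = 0.3123
Converged at ψ = 0.3123.
Then V = ψ·F = 0.3123·442 = 138.0 mol/h and L = F − V = 304.0 mol/h.

V = 138.0 mol/h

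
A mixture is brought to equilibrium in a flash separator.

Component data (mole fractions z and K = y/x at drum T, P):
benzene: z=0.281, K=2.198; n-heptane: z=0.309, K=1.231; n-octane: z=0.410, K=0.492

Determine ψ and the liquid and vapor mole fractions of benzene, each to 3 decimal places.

ψ = 0.487, x_benzene = 0.177, y_benzene = 0.390

Material balance + equilibrium reduce to Σ zᵢ(Kᵢ−1)/(1+ψ(Kᵢ−1)) = 0.
g(0) = ΣzᵢKᵢ − 1 = 0.200 and g(1) = 1 − Σzᵢ/Kᵢ = -0.212, so a root lies in (0, 1).
Newton–Raphson from ψ = 0.5:
  ψ = 0.500: g = -0.0047, g' = -0.361 → ψ = 0.487
Converged at ψ = 0.487.
Compositions from xᵢ = zᵢ/(1+ψ(Kᵢ−1)), yᵢ = Kᵢxᵢ:
  benzene: x = 0.177, y = 0.390
  n-heptane: x = 0.278, y = 0.342
  n-octane: x = 0.545, y = 0.268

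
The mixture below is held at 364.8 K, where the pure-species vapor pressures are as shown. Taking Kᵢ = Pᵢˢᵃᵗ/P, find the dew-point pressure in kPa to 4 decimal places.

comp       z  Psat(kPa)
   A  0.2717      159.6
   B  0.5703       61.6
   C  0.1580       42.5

Pdew = 68.1285 kPa

At the dew point ψ → 1, so Σzᵢ/Kᵢ = 1 with Kᵢ = Pᵢˢᵃᵗ/P ⇒ 1/P = Σzᵢ/Pᵢˢᵃᵗ.
1/P = 0.2717/159.6 + 0.5703/61.6 + 0.1580/42.5 = 0.0146781 ⇒ P = 68.1285 kPa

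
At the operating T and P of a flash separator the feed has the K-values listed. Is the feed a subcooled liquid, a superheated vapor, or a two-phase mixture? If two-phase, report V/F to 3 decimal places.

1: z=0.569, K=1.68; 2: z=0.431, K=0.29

ΣzᵢKᵢ = 1.081; Σzᵢ/Kᵢ = 1.825.
Both exceed 1, so a two-phase solution exists.
Binary case is linear: z₁(K₁−1)(1+ψ(K₂−1)) + z₂(K₂−1)(1+ψ(K₁−1)) = 0
⇒ ψ = [z₁(K₁−1)+z₂(K₂−1)] / [−(K₁−1)(K₂−1)] = 0.0809/0.4828 = 0.168

two-phase, V/F = 0.168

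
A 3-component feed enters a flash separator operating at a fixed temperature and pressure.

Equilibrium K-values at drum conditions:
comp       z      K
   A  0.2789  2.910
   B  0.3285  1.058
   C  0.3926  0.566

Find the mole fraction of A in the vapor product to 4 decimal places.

y_A = 0.3460

Material balance + equilibrium reduce to Σ zᵢ(Kᵢ−1)/(1+ψ(Kᵢ−1)) = 0.
Feasibility: ΣzᵢKᵢ = 1.3814, Σzᵢ/Kᵢ = 1.1000 — both > 1, two phases present.
Newton–Raphson from ψ = 0.48:
  ψ = 0.4800: g = 0.08122, g' = -0.3960 → ψ = 0.6851
  ψ = 0.6851: g = 0.00658, g' = -0.3417 → ψ = 0.7044
Converged at ψ = 0.7044.
Compositions from xᵢ = zᵢ/(1+ψ(Kᵢ−1)), yᵢ = Kᵢxᵢ:
  A: x = 0.1189, y = 0.3460
  B: x = 0.3156, y = 0.3339
  C: x = 0.5655, y = 0.3201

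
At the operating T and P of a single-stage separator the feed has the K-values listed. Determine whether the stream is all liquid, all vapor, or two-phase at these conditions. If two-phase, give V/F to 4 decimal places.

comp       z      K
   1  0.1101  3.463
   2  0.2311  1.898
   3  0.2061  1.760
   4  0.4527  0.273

ΣzᵢKᵢ = 1.3062; Σzᵢ/Kᵢ = 1.9289.
Both exceed 1, so a two-phase solution exists.
Material balance + equilibrium reduce to Σ zᵢ(Kᵢ−1)/(1+ψ(Kᵢ−1)) = 0.
Newton–Raphson from ψ = 0.62:
  ψ = 0.6200: g = -0.25211, g' = -1.0296 → ψ = 0.3751
  ψ = 0.3751: g = -0.03446, g' = -0.8091 → ψ = 0.3325
  ψ = 0.3325: g = -0.00013, g' = -0.8044 → ψ = 0.3324
Converged at ψ = 0.3324.

two-phase, V/F = 0.3324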